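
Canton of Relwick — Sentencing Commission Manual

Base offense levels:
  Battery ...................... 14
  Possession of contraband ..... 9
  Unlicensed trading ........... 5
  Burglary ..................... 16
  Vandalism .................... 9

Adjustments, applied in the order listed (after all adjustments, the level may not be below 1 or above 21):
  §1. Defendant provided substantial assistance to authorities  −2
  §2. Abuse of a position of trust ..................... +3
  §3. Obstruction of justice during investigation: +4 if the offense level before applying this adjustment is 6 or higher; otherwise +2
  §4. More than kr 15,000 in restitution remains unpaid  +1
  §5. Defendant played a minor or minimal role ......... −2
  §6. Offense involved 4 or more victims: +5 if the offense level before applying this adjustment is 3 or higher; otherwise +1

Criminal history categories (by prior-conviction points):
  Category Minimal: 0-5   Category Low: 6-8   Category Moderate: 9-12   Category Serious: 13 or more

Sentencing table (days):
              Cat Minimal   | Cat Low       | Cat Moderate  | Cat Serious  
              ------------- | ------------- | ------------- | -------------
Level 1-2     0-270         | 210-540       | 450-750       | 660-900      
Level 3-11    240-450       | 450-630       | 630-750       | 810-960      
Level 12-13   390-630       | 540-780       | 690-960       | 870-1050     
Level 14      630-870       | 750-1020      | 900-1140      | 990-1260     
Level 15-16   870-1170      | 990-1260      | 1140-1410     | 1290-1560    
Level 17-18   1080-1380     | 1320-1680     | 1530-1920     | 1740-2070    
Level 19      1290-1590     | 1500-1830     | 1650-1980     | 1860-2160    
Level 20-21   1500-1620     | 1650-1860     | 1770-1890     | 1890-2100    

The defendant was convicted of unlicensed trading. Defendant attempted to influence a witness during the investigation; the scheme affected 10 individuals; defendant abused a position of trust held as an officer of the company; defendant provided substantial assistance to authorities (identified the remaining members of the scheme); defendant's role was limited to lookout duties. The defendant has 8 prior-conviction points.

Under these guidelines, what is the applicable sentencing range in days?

540-780 days

Base offense level for unlicensed trading: 5.
§1 applies: 5 − 2 = 3.
§2 applies: 3 + 3 = 6.
§3 applies (level before this adjustment is 6 ≥ 6, so +4): 6 + 4 = 10.
§5 applies: 10 − 2 = 8.
§6 applies (level before this adjustment is 8 ≥ 3, so +5): 8 + 5 = 13.
Final offense level: 13.
Criminal history: 8 prior points → Category Low (6-8).
Level 13 falls in the 12-13 band.
Grid: Level 12-13 × Category Low = 540-780 days.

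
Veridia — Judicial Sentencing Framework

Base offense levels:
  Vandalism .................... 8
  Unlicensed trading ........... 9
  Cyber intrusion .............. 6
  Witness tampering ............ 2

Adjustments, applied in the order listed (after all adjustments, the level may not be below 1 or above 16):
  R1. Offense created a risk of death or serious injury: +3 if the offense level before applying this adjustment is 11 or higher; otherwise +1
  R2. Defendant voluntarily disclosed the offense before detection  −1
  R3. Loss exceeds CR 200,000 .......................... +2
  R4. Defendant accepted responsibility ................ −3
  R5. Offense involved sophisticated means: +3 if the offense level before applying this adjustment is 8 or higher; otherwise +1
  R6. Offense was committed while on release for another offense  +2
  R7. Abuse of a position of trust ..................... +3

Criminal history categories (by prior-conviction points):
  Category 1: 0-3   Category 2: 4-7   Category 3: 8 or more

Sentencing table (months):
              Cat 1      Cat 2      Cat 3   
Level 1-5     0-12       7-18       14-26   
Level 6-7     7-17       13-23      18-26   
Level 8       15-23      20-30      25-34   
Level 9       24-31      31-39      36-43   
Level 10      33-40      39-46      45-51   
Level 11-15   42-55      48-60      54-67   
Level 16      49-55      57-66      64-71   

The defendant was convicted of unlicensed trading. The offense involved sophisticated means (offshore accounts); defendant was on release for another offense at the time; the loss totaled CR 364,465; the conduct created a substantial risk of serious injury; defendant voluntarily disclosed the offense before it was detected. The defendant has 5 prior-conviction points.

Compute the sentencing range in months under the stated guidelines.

57-66 months

Base offense level for unlicensed trading: 9.
R1 applies (level before this adjustment is 9 < 11, so +1): 9 + 1 = 10.
R2 applies: 10 − 1 = 9.
R3 applies: 9 + 2 = 11.
R5 applies (level before this adjustment is 11 ≥ 8, so +3): 11 + 3 = 14.
R6 applies: 14 + 2 = 16.
Final offense level: 16.
Criminal history: 5 prior points → Category 2 (4-7).
Level 16 falls in the 16 band.
Grid: Level 16 × Category 2 = 57-66 months.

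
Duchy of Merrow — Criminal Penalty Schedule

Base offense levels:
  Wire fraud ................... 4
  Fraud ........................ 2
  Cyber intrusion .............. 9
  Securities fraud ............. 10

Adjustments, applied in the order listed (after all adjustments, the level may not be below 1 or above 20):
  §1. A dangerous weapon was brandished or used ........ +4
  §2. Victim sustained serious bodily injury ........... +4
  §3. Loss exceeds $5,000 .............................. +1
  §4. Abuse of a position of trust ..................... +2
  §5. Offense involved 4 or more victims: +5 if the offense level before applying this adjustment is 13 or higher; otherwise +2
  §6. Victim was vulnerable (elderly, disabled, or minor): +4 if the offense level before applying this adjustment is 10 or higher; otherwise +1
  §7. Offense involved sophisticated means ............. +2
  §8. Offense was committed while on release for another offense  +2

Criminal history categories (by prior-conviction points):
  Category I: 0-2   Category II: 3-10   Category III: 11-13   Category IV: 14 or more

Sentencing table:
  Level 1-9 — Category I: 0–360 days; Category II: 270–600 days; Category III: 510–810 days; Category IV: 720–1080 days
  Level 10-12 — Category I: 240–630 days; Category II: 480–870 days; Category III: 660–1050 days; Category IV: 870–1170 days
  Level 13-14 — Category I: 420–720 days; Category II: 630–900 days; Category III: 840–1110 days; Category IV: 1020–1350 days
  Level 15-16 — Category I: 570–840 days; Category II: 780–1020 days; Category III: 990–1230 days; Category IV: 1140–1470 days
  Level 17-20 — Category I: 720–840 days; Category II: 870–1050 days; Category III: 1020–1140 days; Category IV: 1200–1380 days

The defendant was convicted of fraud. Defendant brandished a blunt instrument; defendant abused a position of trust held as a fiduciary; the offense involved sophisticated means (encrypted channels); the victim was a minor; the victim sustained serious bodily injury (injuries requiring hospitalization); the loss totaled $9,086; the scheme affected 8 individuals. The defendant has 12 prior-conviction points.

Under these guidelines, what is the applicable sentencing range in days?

1020-1140 days

Base offense level for fraud: 2.
§1 applies: 2 + 4 = 6.
§2 applies: 6 + 4 = 10.
§3 applies: 10 + 1 = 11.
§4 applies: 11 + 2 = 13.
§5 applies (level before this adjustment is 13 ≥ 13, so +5): 13 + 5 = 18.
§6 applies (level before this adjustment is 18 ≥ 10, so +4): 18 + 4 = 22.
§7 applies: 22 + 2 = 24.
Level 24 exceeds the maximum of 20; capped at 20.
Final offense level: 20.
Criminal history: 12 prior points → Category III (11-13).
Level 20 falls in the 17-20 band.
Grid: Level 17-20 × Category III = 1020-1140 days.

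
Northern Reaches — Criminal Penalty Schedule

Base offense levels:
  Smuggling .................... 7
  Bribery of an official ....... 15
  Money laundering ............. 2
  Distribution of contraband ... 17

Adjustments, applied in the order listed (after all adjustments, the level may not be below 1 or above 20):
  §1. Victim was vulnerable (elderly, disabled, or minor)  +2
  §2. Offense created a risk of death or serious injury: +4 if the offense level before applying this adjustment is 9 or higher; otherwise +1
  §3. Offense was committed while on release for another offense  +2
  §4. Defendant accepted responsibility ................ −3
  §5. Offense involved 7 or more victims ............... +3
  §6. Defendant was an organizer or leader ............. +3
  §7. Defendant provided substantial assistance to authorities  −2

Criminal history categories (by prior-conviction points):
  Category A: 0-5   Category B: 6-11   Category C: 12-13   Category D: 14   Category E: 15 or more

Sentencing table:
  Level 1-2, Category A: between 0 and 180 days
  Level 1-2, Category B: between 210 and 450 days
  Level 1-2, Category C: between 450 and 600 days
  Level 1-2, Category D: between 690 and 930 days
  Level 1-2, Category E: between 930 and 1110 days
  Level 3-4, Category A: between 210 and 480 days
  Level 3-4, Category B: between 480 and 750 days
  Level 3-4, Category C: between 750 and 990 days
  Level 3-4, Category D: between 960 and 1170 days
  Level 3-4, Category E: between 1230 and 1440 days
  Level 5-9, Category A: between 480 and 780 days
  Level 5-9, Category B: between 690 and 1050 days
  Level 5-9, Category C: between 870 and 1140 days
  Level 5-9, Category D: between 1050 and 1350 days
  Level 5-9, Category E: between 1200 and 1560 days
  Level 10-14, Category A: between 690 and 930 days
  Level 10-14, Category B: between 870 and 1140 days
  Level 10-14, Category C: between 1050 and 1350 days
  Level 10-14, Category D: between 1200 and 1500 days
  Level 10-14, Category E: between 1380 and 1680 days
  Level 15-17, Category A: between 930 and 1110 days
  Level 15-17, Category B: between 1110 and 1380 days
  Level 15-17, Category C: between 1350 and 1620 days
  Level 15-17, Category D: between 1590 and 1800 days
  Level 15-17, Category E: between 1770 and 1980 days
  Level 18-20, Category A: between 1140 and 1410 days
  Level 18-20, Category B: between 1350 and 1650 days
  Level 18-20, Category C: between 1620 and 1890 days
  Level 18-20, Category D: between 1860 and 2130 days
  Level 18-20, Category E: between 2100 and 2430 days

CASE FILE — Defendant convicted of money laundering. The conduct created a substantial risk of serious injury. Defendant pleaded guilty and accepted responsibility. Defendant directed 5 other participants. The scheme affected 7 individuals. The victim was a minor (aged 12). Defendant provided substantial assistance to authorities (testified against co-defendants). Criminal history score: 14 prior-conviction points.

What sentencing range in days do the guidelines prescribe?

1050-1350 days

Base offense level for money laundering: 2.
§1 applies: 2 + 2 = 4.
§2 applies (level before this adjustment is 4 < 9, so +1): 4 + 1 = 5.
§4 applies: 5 − 3 = 2.
§5 applies: 2 + 3 = 5.
§6 applies: 5 + 3 = 8.
§7 applies: 8 − 2 = 6.
Final offense level: 6.
Criminal history: 14 prior points → Category D (14).
Level 6 falls in the 5-9 band.
Grid: Level 5-9 × Category D = 1050-1350 days.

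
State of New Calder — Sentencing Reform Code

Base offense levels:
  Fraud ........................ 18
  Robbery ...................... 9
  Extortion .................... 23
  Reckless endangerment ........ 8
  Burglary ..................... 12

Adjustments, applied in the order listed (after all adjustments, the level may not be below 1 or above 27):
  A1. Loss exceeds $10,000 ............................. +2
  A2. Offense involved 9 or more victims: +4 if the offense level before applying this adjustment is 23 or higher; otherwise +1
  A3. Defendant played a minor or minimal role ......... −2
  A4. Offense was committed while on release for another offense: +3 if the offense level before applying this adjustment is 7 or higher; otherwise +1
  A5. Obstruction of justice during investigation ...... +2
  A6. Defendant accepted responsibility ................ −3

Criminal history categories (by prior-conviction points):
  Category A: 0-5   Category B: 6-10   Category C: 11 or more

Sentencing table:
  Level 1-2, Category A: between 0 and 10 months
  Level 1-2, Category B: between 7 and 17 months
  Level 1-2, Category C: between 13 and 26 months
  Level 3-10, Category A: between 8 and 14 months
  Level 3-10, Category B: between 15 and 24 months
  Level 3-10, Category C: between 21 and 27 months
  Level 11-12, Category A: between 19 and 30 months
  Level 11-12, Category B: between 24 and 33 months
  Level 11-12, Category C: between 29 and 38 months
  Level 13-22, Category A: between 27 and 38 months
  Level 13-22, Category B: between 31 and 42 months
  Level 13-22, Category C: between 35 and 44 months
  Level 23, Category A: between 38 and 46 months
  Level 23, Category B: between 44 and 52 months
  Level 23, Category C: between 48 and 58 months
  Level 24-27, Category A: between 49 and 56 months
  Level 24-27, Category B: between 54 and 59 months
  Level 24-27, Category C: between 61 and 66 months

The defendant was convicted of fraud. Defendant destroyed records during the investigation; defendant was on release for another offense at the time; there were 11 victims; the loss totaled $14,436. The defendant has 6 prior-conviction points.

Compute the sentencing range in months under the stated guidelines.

Base offense level for fraud: 18.
A1 applies: 18 + 2 = 20.
A2 applies (level before this adjustment is 20 < 23, so +1): 20 + 1 = 21.
A3 does not apply.
A4 applies (level before this adjustment is 21 ≥ 7, so +3): 21 + 3 = 24.
A5 applies: 24 + 2 = 26.
Final offense level: 26.
Criminal history: 6 prior points → Category B (6-10).
Level 26 falls in the 24-27 band.
Grid: Level 24-27 × Category B = 54-59 months.

54-59 months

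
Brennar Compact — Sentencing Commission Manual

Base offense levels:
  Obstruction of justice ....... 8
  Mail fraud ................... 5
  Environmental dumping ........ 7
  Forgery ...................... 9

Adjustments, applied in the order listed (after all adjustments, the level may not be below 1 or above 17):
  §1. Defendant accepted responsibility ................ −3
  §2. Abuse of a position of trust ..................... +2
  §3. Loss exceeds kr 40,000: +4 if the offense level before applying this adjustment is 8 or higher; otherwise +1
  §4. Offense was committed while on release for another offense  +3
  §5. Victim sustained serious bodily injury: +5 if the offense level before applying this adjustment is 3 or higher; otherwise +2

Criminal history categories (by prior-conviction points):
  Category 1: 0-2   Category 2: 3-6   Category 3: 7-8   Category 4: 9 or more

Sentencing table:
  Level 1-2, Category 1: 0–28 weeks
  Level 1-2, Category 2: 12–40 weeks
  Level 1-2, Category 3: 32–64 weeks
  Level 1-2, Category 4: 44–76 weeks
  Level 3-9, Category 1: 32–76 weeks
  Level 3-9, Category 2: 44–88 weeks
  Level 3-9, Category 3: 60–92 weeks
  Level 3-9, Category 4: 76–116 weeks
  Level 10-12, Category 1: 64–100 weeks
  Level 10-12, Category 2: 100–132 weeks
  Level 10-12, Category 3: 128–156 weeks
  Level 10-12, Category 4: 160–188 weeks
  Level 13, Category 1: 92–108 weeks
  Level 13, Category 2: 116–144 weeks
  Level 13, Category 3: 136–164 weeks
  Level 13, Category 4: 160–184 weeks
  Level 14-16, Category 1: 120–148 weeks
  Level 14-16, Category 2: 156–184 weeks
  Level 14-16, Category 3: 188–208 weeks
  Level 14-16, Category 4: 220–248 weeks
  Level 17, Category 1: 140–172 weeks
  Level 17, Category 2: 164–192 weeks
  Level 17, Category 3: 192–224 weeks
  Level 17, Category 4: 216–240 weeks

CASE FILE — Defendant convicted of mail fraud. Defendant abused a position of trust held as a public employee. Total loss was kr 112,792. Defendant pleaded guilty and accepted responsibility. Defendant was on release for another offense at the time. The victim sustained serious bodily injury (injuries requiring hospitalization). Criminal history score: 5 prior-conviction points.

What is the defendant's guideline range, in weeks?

116-144 weeks

Base offense level for mail fraud: 5.
§1 applies: 5 − 3 = 2.
§2 applies: 2 + 2 = 4.
§3 applies (level before this adjustment is 4 < 8, so +1): 4 + 1 = 5.
§4 applies: 5 + 3 = 8.
§5 applies (level before this adjustment is 8 ≥ 3, so +5): 8 + 5 = 13.
Final offense level: 13.
Criminal history: 5 prior points → Category 2 (3-6).
Level 13 falls in the 13 band.
Grid: Level 13 × Category 2 = 116-144 weeks.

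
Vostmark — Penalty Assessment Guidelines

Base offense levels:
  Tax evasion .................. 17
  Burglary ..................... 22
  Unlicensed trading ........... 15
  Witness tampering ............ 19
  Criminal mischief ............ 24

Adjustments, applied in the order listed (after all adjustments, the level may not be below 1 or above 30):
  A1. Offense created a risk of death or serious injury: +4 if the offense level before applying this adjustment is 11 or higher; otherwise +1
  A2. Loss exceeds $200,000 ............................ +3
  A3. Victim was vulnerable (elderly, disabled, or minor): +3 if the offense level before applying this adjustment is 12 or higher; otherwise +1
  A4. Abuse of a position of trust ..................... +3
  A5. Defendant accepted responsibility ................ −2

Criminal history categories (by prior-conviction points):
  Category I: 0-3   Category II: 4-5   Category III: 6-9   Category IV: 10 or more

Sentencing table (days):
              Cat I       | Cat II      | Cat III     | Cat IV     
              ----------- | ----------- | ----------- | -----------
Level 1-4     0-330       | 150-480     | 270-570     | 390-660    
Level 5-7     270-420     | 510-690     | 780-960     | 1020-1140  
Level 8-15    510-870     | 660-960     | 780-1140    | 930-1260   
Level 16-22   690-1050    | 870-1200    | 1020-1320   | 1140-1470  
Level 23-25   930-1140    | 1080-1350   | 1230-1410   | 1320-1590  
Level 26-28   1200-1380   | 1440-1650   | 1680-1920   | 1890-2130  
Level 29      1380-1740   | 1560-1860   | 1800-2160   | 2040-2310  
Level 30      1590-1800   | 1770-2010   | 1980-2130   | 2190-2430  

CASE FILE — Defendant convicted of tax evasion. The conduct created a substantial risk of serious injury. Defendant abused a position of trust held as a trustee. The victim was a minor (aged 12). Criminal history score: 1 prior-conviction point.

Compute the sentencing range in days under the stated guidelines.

Base offense level for tax evasion: 17.
A1 applies (level before this adjustment is 17 ≥ 11, so +4): 17 + 4 = 21.
A2 does not apply.
A3 applies (level before this adjustment is 21 ≥ 12, so +3): 21 + 3 = 24.
A4 applies: 24 + 3 = 27.
A5 does not apply.
Final offense level: 27.
Criminal history: 1 prior point → Category I (0-3).
Level 27 falls in the 26-28 band.
Grid: Level 26-28 × Category I = 1200-1380 days.

1200-1380 days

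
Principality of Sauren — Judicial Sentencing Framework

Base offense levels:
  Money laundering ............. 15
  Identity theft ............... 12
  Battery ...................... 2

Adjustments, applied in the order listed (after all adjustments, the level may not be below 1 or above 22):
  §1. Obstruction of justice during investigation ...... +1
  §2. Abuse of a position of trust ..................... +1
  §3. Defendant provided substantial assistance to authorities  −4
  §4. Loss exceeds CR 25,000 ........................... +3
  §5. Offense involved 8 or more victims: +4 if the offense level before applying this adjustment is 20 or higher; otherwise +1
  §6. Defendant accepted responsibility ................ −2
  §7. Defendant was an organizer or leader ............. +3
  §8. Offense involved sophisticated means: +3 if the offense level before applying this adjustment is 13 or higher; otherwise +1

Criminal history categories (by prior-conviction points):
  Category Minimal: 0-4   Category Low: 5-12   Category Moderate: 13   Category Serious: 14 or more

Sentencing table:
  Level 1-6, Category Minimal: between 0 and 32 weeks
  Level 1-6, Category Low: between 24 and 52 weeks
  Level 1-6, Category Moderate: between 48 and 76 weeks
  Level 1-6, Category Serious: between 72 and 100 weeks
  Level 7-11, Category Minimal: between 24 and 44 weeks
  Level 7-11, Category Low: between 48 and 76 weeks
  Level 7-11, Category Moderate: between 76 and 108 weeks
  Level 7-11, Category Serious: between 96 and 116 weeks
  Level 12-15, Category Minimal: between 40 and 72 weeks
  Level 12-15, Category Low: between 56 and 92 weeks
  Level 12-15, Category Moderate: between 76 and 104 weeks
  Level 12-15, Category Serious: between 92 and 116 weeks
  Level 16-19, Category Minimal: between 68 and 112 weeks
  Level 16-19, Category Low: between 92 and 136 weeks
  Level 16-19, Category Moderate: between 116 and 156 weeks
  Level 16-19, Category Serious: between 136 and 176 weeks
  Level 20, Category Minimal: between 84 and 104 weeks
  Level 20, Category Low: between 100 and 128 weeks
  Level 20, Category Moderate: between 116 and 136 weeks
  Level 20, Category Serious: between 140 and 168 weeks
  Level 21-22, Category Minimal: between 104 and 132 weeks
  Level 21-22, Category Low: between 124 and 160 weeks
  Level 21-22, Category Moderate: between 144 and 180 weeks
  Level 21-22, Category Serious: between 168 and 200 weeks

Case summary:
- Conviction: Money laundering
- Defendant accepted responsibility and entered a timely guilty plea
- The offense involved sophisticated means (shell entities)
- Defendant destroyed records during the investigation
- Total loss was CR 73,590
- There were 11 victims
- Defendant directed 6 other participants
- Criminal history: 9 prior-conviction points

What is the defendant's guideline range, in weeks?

Base offense level for money laundering: 15.
§1 applies: 15 + 1 = 16.
§4 applies: 16 + 3 = 19.
§5 applies (level before this adjustment is 19 < 20, so +1): 19 + 1 = 20.
§6 applies: 20 − 2 = 18.
§7 applies: 18 + 3 = 21.
§8 applies (level before this adjustment is 21 ≥ 13, so +3): 21 + 3 = 24.
Level 24 exceeds the maximum of 22; capped at 22.
Final offense level: 22.
Criminal history: 9 prior points → Category Low (5-12).
Level 22 falls in the 21-22 band.
Grid: Level 21-22 × Category Low = 124-160 weeks.

124-160 weeks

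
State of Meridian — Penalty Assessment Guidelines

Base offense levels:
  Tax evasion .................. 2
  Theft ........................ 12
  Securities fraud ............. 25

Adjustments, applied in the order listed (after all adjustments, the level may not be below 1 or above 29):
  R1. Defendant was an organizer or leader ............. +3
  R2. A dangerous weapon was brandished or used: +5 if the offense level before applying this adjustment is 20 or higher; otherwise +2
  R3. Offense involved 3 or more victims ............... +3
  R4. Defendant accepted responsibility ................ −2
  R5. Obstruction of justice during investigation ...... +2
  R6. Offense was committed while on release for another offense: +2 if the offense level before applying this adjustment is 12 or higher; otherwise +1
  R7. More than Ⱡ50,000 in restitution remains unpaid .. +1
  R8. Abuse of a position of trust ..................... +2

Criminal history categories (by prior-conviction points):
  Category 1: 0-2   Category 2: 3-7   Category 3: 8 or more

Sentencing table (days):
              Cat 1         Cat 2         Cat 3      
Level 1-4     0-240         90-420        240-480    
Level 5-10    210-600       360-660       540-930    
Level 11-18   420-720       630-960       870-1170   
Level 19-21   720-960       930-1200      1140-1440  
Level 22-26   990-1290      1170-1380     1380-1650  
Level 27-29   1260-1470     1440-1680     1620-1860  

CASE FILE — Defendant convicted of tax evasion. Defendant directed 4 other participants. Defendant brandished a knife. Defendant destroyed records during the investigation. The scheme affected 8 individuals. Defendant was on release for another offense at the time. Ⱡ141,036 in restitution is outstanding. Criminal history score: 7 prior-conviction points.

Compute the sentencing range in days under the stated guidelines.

Base offense level for tax evasion: 2.
R1 applies: 2 + 3 = 5.
R2 applies (level before this adjustment is 5 < 20, so +2): 5 + 2 = 7.
R3 applies: 7 + 3 = 10.
R4 does not apply.
R5 applies: 10 + 2 = 12.
R6 applies (level before this adjustment is 12 ≥ 12, so +2): 12 + 2 = 14.
R7 applies: 14 + 1 = 15.
Final offense level: 15.
Criminal history: 7 prior points → Category 2 (3-7).
Level 15 falls in the 11-18 band.
Grid: Level 11-18 × Category 2 = 630-960 days.

630-960 days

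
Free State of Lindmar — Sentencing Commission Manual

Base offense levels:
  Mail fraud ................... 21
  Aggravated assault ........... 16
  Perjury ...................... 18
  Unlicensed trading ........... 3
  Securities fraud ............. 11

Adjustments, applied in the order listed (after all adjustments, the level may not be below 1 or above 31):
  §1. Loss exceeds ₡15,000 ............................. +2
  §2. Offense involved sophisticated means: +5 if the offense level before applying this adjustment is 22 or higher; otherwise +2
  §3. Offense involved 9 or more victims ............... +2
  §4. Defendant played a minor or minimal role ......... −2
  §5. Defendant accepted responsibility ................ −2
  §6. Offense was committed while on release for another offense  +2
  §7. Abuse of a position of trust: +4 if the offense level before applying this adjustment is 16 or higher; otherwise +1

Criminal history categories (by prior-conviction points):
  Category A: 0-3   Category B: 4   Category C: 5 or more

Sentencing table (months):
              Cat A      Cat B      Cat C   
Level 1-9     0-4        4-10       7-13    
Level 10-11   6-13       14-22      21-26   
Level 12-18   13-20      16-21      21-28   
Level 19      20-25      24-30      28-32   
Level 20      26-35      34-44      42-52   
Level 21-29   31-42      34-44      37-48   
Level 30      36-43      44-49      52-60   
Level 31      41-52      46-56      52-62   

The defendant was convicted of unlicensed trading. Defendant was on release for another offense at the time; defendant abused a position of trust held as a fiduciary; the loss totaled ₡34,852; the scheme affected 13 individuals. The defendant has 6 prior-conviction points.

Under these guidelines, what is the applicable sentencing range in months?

21-26 months

Base offense level for unlicensed trading: 3.
§1 applies: 3 + 2 = 5.
§3 applies: 5 + 2 = 7.
§4 does not apply.
§6 applies: 7 + 2 = 9.
§7 applies (level before this adjustment is 9 < 16, so +1): 9 + 1 = 10.
Final offense level: 10.
Criminal history: 6 prior points → Category C (5+).
Level 10 falls in the 10-11 band.
Grid: Level 10-11 × Category C = 21-26 months.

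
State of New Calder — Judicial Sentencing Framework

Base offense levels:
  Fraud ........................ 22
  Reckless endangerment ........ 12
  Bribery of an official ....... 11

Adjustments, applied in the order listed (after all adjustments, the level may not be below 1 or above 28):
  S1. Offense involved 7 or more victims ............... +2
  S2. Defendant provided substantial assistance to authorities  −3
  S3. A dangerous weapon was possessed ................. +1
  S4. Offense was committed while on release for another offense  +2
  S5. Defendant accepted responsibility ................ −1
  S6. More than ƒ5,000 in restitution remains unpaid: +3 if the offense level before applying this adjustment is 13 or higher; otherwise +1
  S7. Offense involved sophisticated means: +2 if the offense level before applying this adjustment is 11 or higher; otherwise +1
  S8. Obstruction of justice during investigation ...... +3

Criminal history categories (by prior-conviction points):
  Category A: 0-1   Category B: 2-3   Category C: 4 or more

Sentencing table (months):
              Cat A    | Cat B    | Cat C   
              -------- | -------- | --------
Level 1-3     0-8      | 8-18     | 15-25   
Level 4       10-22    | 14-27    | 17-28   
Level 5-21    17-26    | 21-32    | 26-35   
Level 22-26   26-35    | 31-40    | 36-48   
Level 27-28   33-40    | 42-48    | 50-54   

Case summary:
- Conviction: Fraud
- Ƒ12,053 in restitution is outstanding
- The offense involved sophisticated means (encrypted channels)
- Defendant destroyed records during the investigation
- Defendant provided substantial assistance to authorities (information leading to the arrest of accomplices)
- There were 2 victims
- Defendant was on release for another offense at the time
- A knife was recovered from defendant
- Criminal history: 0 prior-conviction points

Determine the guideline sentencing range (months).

33-40 months

Base offense level for fraud: 22.
S1 does not apply.
S2 applies: 22 − 3 = 19.
S3 applies: 19 + 1 = 20.
S4 applies: 20 + 2 = 22.
S5 does not apply.
S6 applies (level before this adjustment is 22 ≥ 13, so +3): 22 + 3 = 25.
S7 applies (level before this adjustment is 25 ≥ 11, so +2): 25 + 2 = 27.
S8 applies: 27 + 3 = 30.
Level 30 exceeds the maximum of 28; capped at 28.
Final offense level: 28.
Criminal history: 0 prior points → Category A (0-1).
Level 28 falls in the 27-28 band.
Grid: Level 27-28 × Category A = 33-40 months.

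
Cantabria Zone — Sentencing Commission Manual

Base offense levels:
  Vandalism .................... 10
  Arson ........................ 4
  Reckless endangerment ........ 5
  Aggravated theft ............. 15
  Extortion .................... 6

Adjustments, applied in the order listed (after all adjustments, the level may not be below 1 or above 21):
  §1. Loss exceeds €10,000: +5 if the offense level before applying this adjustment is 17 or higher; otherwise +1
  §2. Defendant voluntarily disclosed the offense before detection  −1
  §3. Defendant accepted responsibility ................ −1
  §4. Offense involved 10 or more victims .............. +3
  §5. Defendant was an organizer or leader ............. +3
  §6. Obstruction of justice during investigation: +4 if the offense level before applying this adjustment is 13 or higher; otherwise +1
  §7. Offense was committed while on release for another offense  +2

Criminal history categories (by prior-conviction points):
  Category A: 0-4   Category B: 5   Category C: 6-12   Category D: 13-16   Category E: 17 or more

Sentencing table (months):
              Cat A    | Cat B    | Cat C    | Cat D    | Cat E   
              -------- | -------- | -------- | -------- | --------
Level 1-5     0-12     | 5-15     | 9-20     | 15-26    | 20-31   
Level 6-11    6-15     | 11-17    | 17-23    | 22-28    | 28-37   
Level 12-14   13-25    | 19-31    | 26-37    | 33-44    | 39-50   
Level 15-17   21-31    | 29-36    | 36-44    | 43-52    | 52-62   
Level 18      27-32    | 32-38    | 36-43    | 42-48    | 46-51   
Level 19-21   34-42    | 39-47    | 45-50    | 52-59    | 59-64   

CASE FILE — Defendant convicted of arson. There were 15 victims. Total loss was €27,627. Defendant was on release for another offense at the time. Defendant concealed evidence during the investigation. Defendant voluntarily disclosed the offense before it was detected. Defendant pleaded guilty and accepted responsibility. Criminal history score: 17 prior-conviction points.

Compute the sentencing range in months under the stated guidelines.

28-37 months

Base offense level for arson: 4.
§1 applies (level before this adjustment is 4 < 17, so +1): 4 + 1 = 5.
§2 applies: 5 − 1 = 4.
§3 applies: 4 − 1 = 3.
§4 applies: 3 + 3 = 6.
§5 does not apply.
§6 applies (level before this adjustment is 6 < 13, so +1): 6 + 1 = 7.
§7 applies: 7 + 2 = 9.
Final offense level: 9.
Criminal history: 17 prior points → Category E (17+).
Level 9 falls in the 6-11 band.
Grid: Level 6-11 × Category E = 28-37 months.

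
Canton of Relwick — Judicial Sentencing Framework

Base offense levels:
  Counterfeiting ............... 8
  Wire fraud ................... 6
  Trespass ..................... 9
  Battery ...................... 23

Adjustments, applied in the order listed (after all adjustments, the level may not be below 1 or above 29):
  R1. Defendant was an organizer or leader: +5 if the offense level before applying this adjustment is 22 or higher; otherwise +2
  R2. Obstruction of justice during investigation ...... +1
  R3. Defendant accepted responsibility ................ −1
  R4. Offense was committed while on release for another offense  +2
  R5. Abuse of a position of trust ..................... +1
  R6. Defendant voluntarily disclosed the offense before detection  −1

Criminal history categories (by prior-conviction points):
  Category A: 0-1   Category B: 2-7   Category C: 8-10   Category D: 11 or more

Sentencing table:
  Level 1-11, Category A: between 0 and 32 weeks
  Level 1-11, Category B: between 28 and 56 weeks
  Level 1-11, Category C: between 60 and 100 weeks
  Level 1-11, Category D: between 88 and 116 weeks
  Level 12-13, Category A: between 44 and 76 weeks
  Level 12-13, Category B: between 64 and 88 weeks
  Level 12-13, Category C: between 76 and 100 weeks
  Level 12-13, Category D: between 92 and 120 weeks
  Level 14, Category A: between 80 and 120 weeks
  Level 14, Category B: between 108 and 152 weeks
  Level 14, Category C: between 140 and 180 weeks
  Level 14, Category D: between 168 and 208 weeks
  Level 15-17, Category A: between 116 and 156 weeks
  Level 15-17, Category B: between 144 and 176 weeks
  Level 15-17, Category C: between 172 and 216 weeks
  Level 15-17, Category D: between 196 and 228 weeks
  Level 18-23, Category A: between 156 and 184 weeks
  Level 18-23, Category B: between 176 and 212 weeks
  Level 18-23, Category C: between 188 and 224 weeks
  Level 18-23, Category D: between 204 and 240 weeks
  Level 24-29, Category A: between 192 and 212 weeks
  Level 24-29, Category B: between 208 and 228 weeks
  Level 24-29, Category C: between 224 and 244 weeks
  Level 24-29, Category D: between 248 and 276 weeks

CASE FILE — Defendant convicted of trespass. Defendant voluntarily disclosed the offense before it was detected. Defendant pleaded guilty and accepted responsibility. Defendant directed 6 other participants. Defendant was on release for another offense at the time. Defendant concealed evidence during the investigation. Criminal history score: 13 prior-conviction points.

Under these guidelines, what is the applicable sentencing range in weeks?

Base offense level for trespass: 9.
R1 applies (level before this adjustment is 9 < 22, so +2): 9 + 2 = 11.
R2 applies: 11 + 1 = 12.
R3 applies: 12 − 1 = 11.
R4 applies: 11 + 2 = 13.
R6 applies: 13 − 1 = 12.
Final offense level: 12.
Criminal history: 13 prior points → Category D (11+).
Level 12 falls in the 12-13 band.
Grid: Level 12-13 × Category D = 92-120 weeks.

92-120 weeks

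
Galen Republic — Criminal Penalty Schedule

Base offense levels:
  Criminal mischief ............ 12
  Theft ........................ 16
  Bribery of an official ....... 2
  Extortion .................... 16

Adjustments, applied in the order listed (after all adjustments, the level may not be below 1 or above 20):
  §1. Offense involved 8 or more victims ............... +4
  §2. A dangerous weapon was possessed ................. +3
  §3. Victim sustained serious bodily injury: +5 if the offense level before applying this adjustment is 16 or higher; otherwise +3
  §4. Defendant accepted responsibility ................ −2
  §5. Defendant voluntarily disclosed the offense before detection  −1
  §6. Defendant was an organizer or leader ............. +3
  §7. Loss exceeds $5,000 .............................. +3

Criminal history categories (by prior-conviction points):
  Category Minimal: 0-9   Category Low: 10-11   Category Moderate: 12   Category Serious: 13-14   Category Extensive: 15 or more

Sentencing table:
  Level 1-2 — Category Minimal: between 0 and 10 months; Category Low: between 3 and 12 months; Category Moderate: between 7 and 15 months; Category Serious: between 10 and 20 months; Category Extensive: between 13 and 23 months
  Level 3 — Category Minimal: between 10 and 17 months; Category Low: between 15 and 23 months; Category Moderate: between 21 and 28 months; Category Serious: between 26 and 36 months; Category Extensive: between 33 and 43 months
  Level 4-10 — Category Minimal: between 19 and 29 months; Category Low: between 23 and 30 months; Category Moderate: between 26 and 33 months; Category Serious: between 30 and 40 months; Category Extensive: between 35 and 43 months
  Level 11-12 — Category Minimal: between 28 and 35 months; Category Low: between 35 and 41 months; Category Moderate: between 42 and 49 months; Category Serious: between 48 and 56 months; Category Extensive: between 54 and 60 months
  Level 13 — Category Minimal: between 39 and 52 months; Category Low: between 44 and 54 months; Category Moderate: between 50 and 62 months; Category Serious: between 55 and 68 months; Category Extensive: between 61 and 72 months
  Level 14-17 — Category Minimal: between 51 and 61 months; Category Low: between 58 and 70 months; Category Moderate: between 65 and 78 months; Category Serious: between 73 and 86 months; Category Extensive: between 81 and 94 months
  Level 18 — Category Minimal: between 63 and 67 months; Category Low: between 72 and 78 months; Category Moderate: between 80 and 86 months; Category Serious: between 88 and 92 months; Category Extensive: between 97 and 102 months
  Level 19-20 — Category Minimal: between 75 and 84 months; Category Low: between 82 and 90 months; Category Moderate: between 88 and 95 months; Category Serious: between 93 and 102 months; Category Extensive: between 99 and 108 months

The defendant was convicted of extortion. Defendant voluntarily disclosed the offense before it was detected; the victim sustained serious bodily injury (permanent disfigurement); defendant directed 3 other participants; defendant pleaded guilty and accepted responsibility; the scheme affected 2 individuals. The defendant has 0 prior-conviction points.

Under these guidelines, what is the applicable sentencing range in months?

75-84 months

Base offense level for extortion: 16.
§2 does not apply.
§3 applies (level before this adjustment is 16 ≥ 16, so +5): 16 + 5 = 21.
§4 applies: 21 − 2 = 19.
§5 applies: 19 − 1 = 18.
§6 applies: 18 + 3 = 21.
§7 does not apply.
Level 21 exceeds the maximum of 20; capped at 20.
Final offense level: 20.
Criminal history: 0 prior points → Category Minimal (0-9).
Level 20 falls in the 19-20 band.
Grid: Level 19-20 × Category Minimal = 75-84 months.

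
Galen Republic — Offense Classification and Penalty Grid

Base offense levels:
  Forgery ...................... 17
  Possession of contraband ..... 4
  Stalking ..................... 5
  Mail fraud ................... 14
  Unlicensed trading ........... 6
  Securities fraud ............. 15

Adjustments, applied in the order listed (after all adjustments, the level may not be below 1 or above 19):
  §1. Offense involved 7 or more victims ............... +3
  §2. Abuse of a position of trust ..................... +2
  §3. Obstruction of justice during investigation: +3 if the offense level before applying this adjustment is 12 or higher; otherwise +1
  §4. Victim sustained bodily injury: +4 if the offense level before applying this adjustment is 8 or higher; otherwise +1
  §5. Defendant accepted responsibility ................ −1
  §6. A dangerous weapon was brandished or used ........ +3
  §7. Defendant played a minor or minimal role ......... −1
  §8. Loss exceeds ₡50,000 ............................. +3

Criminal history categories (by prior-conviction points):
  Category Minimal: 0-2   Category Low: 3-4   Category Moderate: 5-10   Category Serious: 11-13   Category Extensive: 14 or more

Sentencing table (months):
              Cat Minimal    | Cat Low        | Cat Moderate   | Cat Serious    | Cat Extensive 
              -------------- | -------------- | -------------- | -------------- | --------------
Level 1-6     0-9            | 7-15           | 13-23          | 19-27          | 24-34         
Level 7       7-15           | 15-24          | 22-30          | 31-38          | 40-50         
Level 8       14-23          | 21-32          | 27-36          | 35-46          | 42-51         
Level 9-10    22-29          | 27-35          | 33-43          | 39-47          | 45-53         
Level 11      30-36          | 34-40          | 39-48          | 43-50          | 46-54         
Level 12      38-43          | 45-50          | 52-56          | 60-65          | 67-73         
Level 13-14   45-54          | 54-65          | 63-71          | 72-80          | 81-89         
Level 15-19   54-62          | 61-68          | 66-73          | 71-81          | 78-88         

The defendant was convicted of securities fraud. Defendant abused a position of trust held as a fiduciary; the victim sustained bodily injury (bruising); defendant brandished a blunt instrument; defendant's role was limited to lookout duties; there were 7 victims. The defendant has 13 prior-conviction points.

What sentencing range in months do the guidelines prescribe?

Base offense level for securities fraud: 15.
§1 applies: 15 + 3 = 18.
§2 applies: 18 + 2 = 20.
§4 applies (level before this adjustment is 20 ≥ 8, so +4): 20 + 4 = 24.
§6 applies: 24 + 3 = 27.
§7 applies: 27 − 1 = 26.
§8 does not apply.
Level 26 exceeds the maximum of 19; capped at 19.
Final offense level: 19.
Criminal history: 13 prior points → Category Serious (11-13).
Level 19 falls in the 15-19 band.
Grid: Level 15-19 × Category Serious = 71-81 months.

71-81 months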